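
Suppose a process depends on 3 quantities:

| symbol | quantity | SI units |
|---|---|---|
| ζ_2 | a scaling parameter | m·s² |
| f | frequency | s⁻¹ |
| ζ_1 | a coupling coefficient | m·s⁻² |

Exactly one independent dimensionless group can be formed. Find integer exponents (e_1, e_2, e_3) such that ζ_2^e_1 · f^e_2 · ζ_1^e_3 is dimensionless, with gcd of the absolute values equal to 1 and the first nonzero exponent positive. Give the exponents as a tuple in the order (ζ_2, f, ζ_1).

L: e_1·(1) + e_2·(0) + e_3·(1) = 0
T: e_1·(2) + e_2·(-1) + e_3·(-2) = 0
Solving this homogeneous linear system for the smallest-integer solution (first nonzero entry positive) gives (1, 4, -1).

(1, 4, -1)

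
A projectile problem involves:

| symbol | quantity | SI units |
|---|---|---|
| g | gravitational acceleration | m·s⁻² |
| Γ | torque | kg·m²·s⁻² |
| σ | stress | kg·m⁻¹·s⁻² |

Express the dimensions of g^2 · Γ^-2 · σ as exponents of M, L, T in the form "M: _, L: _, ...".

M: -1, L: -3, T: -2

Collect each base-dimension exponent across the product:
  M: 2·(0) − 2·(1) + (1) = -1
  L: 2·(1) − 2·(2) + (-1) = -3
  T: 2·(-2) − 2·(-2) + (-2) = -2
So the dimensions are [M⁻¹ L⁻³ T⁻²].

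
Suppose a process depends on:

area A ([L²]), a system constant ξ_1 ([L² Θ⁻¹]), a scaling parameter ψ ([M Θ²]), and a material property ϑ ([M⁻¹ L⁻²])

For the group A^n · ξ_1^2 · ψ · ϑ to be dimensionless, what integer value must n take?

Balance the L exponent: (2)·n from A, plus 2·(2) + (0) + (-2) = 2 from the rest, must sum to zero.
2n + 2 = 0, so n = -1.

-1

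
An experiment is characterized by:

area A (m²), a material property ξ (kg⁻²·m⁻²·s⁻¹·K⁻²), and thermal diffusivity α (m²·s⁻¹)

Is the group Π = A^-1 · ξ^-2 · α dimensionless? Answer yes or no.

Sum the exponent of each base dimension across the product:
  M: −[A]_M − 2·[ξ]_M + [α]_M = −(0) − 2·(-2) + (0) = 4
  L: −[A]_L − 2·[ξ]_L + [α]_L = −(2) − 2·(-2) + (2) = 4
  T: −[A]_T − 2·[ξ]_T + [α]_T = −(0) − 2·(-1) + (-1) = 1
  Θ: −[A]_Θ − 2·[ξ]_Θ + [α]_Θ = −(0) − 2·(-2) + (0) = 4
Net dimensions [M⁴ L⁴ T Θ⁴] ≠ [1] — not dimensionless.

no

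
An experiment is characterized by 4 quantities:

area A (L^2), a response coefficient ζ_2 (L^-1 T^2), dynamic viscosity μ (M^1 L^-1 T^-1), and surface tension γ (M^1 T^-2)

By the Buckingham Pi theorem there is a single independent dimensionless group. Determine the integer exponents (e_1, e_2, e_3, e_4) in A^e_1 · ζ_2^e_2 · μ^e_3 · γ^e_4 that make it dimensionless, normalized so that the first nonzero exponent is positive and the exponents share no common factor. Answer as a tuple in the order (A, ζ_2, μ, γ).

M: e_1·(0) + e_2·(0) + e_3·(1) + e_4·(1) = 0
L: e_1·(2) + e_2·(-1) + e_3·(-1) + e_4·(0) = 0
T: e_1·(0) + e_2·(2) + e_3·(-1) + e_4·(-2) = 0
Solving this homogeneous linear system for the smallest-integer solution (first nonzero entry positive) gives (1, -2, 4, -4).

(1, -2, 4, -4)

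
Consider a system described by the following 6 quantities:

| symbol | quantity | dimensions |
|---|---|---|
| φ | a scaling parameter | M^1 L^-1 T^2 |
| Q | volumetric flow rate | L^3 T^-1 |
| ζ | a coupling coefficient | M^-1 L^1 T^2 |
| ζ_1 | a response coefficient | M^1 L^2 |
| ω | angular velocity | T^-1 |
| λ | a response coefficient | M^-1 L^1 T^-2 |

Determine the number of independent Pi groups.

3

There are 6 variables and 3 base dimensions (M, L, T).
The dimension matrix has rank 3.
Independent dimensionless groups: 6 − 3 = 3.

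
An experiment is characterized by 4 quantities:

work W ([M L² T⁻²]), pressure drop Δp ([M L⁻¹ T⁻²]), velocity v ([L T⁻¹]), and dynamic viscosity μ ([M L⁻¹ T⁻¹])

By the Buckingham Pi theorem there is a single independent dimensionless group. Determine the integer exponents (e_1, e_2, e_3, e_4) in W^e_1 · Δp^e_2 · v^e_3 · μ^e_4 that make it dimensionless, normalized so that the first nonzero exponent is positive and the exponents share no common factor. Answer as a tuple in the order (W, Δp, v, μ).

(1, 2, -3, -3)

M: e_1·(1) + e_2·(1) + e_3·(0) + e_4·(1) = 0
L: e_1·(2) + e_2·(-1) + e_3·(1) + e_4·(-1) = 0
T: e_1·(-2) + e_2·(-2) + e_3·(-1) + e_4·(-1) = 0
Solving this homogeneous linear system for the smallest-integer solution (first nonzero entry positive) gives (1, 2, -3, -3).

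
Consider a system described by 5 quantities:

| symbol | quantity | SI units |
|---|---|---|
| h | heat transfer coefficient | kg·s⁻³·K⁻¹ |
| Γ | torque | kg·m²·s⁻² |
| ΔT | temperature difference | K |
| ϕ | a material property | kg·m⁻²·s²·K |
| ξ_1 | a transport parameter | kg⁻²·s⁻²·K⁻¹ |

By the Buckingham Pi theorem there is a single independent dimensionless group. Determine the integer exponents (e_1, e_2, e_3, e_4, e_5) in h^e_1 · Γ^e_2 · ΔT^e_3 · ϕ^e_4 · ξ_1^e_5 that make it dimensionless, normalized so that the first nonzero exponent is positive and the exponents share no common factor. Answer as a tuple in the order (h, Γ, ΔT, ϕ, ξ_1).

(2, -4, 3, -4, -3)

M: e_1·(1) + e_2·(1) + e_3·(0) + e_4·(1) + e_5·(-2) = 0
L: e_1·(0) + e_2·(2) + e_3·(0) + e_4·(-2) + e_5·(0) = 0
T: e_1·(-3) + e_2·(-2) + e_3·(0) + e_4·(2) + e_5·(-2) = 0
Θ: e_1·(-1) + e_2·(0) + e_3·(1) + e_4·(1) + e_5·(-1) = 0
Solving this homogeneous linear system for the smallest-integer solution (first nonzero entry positive) gives (2, -4, 3, -4, -3).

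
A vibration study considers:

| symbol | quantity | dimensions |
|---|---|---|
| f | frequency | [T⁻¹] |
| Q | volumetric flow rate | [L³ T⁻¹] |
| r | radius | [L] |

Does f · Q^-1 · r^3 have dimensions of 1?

yes

Sum the exponent of each base dimension across the product:
  L: [f]_L − [Q]_L + 3·[r]_L = (0) − (3) + 3·(1) = 0
  T: [f]_T − [Q]_T + 3·[r]_T = (-1) − (-1) + 3·(0) = 0
All base exponents vanish — dimensionless.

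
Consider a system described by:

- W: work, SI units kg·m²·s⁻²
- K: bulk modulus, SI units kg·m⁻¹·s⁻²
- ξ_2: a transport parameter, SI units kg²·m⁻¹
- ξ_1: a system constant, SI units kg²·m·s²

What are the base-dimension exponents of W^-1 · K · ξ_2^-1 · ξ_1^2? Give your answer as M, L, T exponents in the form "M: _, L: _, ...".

M: 2, L: 0, T: 4

Collect each base-dimension exponent across the product:
  M: −(1) + (1) − (2) + 2·(2) = 2
  L: −(2) + (-1) − (-1) + 2·(1) = 0
  T: −(-2) + (-2) − (0) + 2·(2) = 4
So the dimensions are [M² T⁴].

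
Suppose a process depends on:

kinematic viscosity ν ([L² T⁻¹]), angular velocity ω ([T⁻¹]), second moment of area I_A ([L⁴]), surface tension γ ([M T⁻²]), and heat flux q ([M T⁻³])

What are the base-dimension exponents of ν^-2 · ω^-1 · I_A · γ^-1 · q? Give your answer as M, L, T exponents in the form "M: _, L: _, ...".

M: 0, L: 0, T: 2

Collect each base-dimension exponent across the product:
  M: −2·(0) − (0) + (0) − (1) + (1) = 0
  L: −2·(2) − (0) + (4) − (0) + (0) = 0
  T: −2·(-1) − (-1) + (0) − (-2) + (-3) = 2
So the dimensions are [T²].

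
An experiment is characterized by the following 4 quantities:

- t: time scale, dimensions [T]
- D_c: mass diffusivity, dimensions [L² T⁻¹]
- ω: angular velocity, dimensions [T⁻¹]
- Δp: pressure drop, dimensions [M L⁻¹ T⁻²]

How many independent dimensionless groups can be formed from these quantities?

1

There are 4 variables and 3 base dimensions (M, L, T).
The dimension matrix has rank 3.
Independent dimensionless groups: 4 − 3 = 1.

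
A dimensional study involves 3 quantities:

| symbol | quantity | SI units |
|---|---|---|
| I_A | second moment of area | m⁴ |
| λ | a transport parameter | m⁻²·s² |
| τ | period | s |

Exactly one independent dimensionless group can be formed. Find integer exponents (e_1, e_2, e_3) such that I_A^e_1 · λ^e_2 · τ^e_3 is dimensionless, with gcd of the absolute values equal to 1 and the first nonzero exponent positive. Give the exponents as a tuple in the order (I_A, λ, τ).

L: e_1·(4) + e_2·(-2) + e_3·(0) = 0
T: e_1·(0) + e_2·(2) + e_3·(1) = 0
Solving this homogeneous linear system for the smallest-integer solution (first nonzero entry positive) gives (1, 2, -4).

(1, 2, -4)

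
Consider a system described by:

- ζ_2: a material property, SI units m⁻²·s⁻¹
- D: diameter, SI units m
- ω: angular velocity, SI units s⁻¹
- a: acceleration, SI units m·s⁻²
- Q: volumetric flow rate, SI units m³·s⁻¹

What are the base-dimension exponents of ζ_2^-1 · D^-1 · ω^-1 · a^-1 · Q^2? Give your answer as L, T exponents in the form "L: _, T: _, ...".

Collect each base-dimension exponent across the product:
  L: −(-2) − (1) − (0) − (1) + 2·(3) = 6
  T: −(-1) − (0) − (-1) − (-2) + 2·(-1) = 2
So the dimensions are [L⁶ T²].

L: 6, T: 2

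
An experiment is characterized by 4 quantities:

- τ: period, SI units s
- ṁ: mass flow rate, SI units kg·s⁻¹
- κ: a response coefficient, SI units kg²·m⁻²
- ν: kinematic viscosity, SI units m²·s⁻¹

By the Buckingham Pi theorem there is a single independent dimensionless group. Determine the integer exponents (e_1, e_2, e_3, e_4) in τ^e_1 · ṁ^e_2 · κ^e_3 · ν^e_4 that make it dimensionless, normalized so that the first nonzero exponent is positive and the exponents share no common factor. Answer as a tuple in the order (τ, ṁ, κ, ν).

(1, 2, -1, -1)

M: e_1·(0) + e_2·(1) + e_3·(2) + e_4·(0) = 0
L: e_1·(0) + e_2·(0) + e_3·(-2) + e_4·(2) = 0
T: e_1·(1) + e_2·(-1) + e_3·(0) + e_4·(-1) = 0
Solving this homogeneous linear system for the smallest-integer solution (first nonzero entry positive) gives (1, 2, -1, -1).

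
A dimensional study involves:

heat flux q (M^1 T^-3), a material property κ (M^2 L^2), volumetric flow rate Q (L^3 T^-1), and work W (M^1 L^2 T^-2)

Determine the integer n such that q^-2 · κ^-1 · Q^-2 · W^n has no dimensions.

4

Balance the M exponent: (1)·n from W, plus −2·(1) − (2) − 2·(0) = -4 from the rest, must sum to zero.
n − 4 = 0, so n = 4.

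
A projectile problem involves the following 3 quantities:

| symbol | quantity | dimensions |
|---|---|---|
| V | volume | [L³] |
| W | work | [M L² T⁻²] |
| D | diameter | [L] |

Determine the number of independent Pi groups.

There are 3 variables and 3 base dimensions (M, L, T).
The dimension matrix has rank 2 (less than 3: the dimension vectors are linearly dependent).
Independent dimensionless groups: 3 − 2 = 1.

1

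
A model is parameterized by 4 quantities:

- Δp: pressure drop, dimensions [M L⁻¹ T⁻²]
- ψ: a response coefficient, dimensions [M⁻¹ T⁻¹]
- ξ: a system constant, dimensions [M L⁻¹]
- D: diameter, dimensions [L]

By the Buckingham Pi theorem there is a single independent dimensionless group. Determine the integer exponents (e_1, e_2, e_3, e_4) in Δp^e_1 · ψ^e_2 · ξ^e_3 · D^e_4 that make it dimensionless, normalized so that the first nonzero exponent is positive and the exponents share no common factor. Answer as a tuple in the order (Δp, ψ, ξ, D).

M: e_1·(1) + e_2·(-1) + e_3·(1) + e_4·(0) = 0
L: e_1·(-1) + e_2·(0) + e_3·(-1) + e_4·(1) = 0
T: e_1·(-2) + e_2·(-1) + e_3·(0) + e_4·(0) = 0
Solving this homogeneous linear system for the smallest-integer solution (first nonzero entry positive) gives (1, -2, -3, -2).

(1, -2, -3, -2)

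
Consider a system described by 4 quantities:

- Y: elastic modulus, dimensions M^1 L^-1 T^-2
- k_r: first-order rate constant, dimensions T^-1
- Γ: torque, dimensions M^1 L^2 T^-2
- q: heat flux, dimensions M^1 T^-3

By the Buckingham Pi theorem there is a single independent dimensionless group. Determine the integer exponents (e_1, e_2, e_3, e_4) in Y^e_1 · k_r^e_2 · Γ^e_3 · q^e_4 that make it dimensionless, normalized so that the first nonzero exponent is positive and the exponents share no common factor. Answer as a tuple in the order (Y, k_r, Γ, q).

M: e_1·(1) + e_2·(0) + e_3·(1) + e_4·(1) = 0
L: e_1·(-1) + e_2·(0) + e_3·(2) + e_4·(0) = 0
T: e_1·(-2) + e_2·(-1) + e_3·(-2) + e_4·(-3) = 0
Solving this homogeneous linear system for the smallest-integer solution (first nonzero entry positive) gives (2, 3, 1, -3).

(2, 3, 1, -3)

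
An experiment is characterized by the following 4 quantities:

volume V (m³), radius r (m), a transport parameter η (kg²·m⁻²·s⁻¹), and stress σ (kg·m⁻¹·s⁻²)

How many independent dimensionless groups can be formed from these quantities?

There are 4 variables and 3 base dimensions (M, L, T).
The dimension matrix has rank 3.
Independent dimensionless groups: 4 − 3 = 1.

1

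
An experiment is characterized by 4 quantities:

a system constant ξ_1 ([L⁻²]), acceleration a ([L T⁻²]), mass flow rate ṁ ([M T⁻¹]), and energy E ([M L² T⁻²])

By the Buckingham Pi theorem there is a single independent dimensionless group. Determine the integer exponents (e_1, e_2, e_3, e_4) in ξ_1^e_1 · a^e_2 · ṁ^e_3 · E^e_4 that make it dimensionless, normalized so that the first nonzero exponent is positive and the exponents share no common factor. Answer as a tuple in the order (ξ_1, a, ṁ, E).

(3, -2, -4, 4)

M: e_1·(0) + e_2·(0) + e_3·(1) + e_4·(1) = 0
L: e_1·(-2) + e_2·(1) + e_3·(0) + e_4·(2) = 0
T: e_1·(0) + e_2·(-2) + e_3·(-1) + e_4·(-2) = 0
Solving this homogeneous linear system for the smallest-integer solution (first nonzero entry positive) gives (3, -2, -4, 4).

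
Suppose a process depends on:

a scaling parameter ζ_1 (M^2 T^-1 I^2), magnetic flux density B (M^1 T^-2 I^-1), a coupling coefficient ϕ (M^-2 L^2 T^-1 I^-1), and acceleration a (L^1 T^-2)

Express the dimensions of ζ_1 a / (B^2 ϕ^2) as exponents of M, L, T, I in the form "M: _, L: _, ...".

Collect each base-dimension exponent across the product:
  M: (2) − 2·(1) − 2·(-2) + (0) = 4
  L: (0) − 2·(0) − 2·(2) + (1) = -3
  T: (-1) − 2·(-2) − 2·(-1) + (-2) = 3
  I: (2) − 2·(-1) − 2·(-1) + (0) = 6
So the dimensions are [M⁴ L⁻³ T³ I⁶].

M: 4, L: -3, T: 3, I: 6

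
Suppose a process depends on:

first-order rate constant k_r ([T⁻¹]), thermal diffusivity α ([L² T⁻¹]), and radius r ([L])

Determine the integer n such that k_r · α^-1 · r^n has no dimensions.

Balance the L exponent: (1)·n from r, plus (0) − (2) = -2 from the rest, must sum to zero.
n − 2 = 0, so n = 2.

2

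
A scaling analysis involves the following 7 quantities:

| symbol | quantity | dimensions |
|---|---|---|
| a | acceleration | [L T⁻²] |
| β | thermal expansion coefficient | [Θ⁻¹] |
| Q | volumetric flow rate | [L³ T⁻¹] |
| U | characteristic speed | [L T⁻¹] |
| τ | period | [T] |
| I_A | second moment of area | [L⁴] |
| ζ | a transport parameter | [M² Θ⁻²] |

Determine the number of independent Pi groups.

3

There are 7 variables and 4 base dimensions (M, L, T, Θ).
The dimension matrix has rank 4.
Independent dimensionless groups: 7 − 4 = 3.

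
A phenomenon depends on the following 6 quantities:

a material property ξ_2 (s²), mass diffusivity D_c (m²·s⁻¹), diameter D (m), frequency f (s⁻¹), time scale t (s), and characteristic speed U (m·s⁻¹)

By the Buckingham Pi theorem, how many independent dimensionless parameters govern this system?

There are 6 variables and 2 base dimensions (L, T).
The dimension matrix has rank 2.
Independent dimensionless groups: 6 − 2 = 4.

4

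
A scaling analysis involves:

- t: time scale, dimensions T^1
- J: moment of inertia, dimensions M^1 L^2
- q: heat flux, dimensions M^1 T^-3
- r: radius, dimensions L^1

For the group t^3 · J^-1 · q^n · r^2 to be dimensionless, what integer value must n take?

1

Balance the M exponent: (1)·n from q, plus 3·(0) − (1) + 2·(0) = -1 from the rest, must sum to zero.
n − 1 = 0, so n = 1.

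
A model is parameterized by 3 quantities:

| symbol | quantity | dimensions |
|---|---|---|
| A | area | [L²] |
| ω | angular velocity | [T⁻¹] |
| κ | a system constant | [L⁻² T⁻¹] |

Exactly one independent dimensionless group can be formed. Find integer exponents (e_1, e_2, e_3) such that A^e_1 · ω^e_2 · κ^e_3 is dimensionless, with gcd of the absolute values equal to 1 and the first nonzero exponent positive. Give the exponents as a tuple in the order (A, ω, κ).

(1, -1, 1)

L: e_1·(2) + e_2·(0) + e_3·(-2) = 0
T: e_1·(0) + e_2·(-1) + e_3·(-1) = 0
Solving this homogeneous linear system for the smallest-integer solution (first nonzero entry positive) gives (1, -1, 1).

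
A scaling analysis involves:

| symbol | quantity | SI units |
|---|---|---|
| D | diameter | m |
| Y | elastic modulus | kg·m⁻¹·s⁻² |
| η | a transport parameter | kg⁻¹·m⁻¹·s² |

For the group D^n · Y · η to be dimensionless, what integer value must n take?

2

Balance the L exponent: (1)·n from D, plus (-1) + (-1) = -2 from the rest, must sum to zero.
n − 2 = 0, so n = 2.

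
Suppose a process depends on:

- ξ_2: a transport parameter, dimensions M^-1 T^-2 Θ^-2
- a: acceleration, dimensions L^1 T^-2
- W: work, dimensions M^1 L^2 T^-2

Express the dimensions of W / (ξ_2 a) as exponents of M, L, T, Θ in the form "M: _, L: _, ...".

M: 2, L: 1, T: 2, Θ: 2

Collect each base-dimension exponent across the product:
  M: −(-1) − (0) + (1) = 2
  L: −(0) − (1) + (2) = 1
  T: −(-2) − (-2) + (-2) = 2
  Θ: −(-2) − (0) + (0) = 2
So the dimensions are [M² L T² Θ²].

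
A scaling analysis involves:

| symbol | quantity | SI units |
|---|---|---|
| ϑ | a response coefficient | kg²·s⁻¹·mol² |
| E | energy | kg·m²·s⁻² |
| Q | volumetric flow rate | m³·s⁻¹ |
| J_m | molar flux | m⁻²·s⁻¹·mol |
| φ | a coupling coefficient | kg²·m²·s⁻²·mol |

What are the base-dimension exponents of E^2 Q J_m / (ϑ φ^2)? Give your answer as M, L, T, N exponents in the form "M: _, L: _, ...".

M: -4, L: 1, T: -1, N: -3

Collect each base-dimension exponent across the product:
  M: −(2) + 2·(1) + (0) + (0) − 2·(2) = -4
  L: −(0) + 2·(2) + (3) + (-2) − 2·(2) = 1
  T: −(-1) + 2·(-2) + (-1) + (-1) − 2·(-2) = -1
  N: −(2) + 2·(0) + (0) + (1) − 2·(1) = -3
So the dimensions are [M⁻⁴ L T⁻¹ N⁻³].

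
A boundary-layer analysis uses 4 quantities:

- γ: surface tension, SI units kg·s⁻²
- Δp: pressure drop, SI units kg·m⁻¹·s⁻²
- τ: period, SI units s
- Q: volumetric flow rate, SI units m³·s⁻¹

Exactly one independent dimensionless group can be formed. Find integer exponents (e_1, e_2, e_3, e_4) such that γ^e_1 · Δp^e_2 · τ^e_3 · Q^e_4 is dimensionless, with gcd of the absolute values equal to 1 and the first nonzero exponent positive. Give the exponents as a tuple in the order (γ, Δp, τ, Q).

(3, -3, -1, -1)

M: e_1·(1) + e_2·(1) + e_3·(0) + e_4·(0) = 0
L: e_1·(0) + e_2·(-1) + e_3·(0) + e_4·(3) = 0
T: e_1·(-2) + e_2·(-2) + e_3·(1) + e_4·(-1) = 0
Solving this homogeneous linear system for the smallest-integer solution (first nonzero entry positive) gives (3, -3, -1, -1).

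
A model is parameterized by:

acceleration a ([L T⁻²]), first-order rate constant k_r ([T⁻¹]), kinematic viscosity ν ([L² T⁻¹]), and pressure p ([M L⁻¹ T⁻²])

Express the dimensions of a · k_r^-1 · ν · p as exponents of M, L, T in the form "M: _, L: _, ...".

M: 1, L: 2, T: -4

Collect each base-dimension exponent across the product:
  M: (0) − (0) + (0) + (1) = 1
  L: (1) − (0) + (2) + (-1) = 2
  T: (-2) − (-1) + (-1) + (-2) = -4
So the dimensions are [M L² T⁻⁴].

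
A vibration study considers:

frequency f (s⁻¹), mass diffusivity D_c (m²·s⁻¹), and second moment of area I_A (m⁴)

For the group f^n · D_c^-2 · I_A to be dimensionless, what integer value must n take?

2

Balance the T exponent: (-1)·n from f, plus −2·(-1) + (0) = 2 from the rest, must sum to zero.
−n + 2 = 0, so n = 2.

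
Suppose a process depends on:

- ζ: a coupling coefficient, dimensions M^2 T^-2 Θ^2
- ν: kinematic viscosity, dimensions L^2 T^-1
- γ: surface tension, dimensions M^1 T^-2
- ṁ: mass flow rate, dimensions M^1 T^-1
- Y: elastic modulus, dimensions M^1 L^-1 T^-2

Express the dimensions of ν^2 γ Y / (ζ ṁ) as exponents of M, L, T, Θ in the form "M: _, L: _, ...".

Collect each base-dimension exponent across the product:
  M: −(2) + 2·(0) + (1) − (1) + (1) = -1
  L: −(0) + 2·(2) + (0) − (0) + (-1) = 3
  T: −(-2) + 2·(-1) + (-2) − (-1) + (-2) = -3
  Θ: −(2) + 2·(0) + (0) − (0) + (0) = -2
So the dimensions are [M⁻¹ L³ T⁻³ Θ⁻²].

M: -1, L: 3, T: -3, Θ: -2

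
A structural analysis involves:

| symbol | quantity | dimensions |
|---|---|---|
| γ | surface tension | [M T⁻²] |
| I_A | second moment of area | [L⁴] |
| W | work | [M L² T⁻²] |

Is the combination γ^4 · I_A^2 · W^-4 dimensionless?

yes

Sum the exponent of each base dimension across the product:
  M: 4·[γ]_M + 2·[I_A]_M − 4·[W]_M = 4·(1) + 2·(0) − 4·(1) = 0
  L: 4·[γ]_L + 2·[I_A]_L − 4·[W]_L = 4·(0) + 2·(4) − 4·(2) = 0
  T: 4·[γ]_T + 2·[I_A]_T − 4·[W]_T = 4·(-2) + 2·(0) − 4·(-2) = 0
All base exponents vanish — dimensionless.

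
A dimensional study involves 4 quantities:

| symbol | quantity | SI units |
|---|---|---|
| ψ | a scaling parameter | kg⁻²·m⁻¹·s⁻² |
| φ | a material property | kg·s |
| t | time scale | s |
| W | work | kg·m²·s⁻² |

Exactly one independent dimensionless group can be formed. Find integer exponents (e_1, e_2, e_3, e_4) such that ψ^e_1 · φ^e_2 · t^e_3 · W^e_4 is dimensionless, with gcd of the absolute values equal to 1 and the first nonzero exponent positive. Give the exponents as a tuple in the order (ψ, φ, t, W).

(2, 3, 3, 1)

M: e_1·(-2) + e_2·(1) + e_3·(0) + e_4·(1) = 0
L: e_1·(-1) + e_2·(0) + e_3·(0) + e_4·(2) = 0
T: e_1·(-2) + e_2·(1) + e_3·(1) + e_4·(-2) = 0
Solving this homogeneous linear system for the smallest-integer solution (first nonzero entry positive) gives (2, 3, 3, 1).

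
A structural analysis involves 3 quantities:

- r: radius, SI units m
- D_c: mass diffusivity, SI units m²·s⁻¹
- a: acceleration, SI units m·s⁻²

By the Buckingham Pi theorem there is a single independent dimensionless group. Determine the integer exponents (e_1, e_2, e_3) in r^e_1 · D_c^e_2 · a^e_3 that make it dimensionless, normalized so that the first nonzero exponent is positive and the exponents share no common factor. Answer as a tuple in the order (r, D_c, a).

(3, -2, 1)

L: e_1·(1) + e_2·(2) + e_3·(1) = 0
T: e_1·(0) + e_2·(-1) + e_3·(-2) = 0
Solving this homogeneous linear system for the smallest-integer solution (first nonzero entry positive) gives (3, -2, 1).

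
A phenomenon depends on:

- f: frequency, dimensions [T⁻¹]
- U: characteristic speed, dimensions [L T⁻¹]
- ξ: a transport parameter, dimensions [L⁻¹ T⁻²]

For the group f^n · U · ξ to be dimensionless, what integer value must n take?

Balance the T exponent: (-1)·n from f, plus (-1) + (-2) = -3 from the rest, must sum to zero.
−n − 3 = 0, so n = -3.

-3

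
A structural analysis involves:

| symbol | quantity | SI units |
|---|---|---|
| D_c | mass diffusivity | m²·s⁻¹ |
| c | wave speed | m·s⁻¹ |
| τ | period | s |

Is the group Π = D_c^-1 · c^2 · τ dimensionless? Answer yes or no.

yes

Sum the exponent of each base dimension across the product:
  M: −[D_c]_M + 2·[c]_M + [τ]_M = −(0) + 2·(0) + (0) = 0
  L: −[D_c]_L + 2·[c]_L + [τ]_L = −(2) + 2·(1) + (0) = 0
  T: −[D_c]_T + 2·[c]_T + [τ]_T = −(-1) + 2·(-1) + (1) = 0
All base exponents vanish — dimensionless.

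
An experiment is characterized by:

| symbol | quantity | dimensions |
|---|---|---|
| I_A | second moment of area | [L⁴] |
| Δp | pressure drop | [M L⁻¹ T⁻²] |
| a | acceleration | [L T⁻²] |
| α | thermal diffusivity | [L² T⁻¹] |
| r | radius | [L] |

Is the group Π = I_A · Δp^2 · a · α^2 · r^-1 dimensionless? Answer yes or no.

no

Sum the exponent of each base dimension across the product:
  M: [I_A]_M + 2·[Δp]_M + [a]_M + 2·[α]_M − [r]_M = (0) + 2·(1) + (0) + 2·(0) − (0) = 2
  L: [I_A]_L + 2·[Δp]_L + [a]_L + 2·[α]_L − [r]_L = (4) + 2·(-1) + (1) + 2·(2) − (1) = 6
  T: [I_A]_T + 2·[Δp]_T + [a]_T + 2·[α]_T − [r]_T = (0) + 2·(-2) + (-2) + 2·(-1) − (0) = -8
Net dimensions [M² L⁶ T⁻⁸] ≠ [1] — not dimensionless.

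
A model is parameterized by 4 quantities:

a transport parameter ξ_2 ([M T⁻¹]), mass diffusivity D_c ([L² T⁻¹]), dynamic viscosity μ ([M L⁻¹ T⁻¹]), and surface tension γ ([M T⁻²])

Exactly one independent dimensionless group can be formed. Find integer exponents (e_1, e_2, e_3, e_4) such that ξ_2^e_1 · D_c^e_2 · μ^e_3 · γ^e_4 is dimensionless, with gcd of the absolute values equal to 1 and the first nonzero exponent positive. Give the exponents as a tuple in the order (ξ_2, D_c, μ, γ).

M: e_1·(1) + e_2·(0) + e_3·(1) + e_4·(1) = 0
L: e_1·(0) + e_2·(2) + e_3·(-1) + e_4·(0) = 0
T: e_1·(-1) + e_2·(-1) + e_3·(-1) + e_4·(-2) = 0
Solving this homogeneous linear system for the smallest-integer solution (first nonzero entry positive) gives (1, -1, -2, 1).

(1, -1, -2, 1)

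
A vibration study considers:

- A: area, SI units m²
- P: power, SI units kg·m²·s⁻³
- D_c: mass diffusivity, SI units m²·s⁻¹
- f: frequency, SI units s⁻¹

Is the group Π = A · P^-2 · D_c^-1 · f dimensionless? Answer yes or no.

Sum the exponent of each base dimension across the product:
  M: [A]_M − 2·[P]_M − [D_c]_M + [f]_M = (0) − 2·(1) − (0) + (0) = -2
  L: [A]_L − 2·[P]_L − [D_c]_L + [f]_L = (2) − 2·(2) − (2) + (0) = -4
  T: [A]_T − 2·[P]_T − [D_c]_T + [f]_T = (0) − 2·(-3) − (-1) + (-1) = 6
Net dimensions [M⁻² L⁻⁴ T⁶] ≠ [1] — not dimensionless.

no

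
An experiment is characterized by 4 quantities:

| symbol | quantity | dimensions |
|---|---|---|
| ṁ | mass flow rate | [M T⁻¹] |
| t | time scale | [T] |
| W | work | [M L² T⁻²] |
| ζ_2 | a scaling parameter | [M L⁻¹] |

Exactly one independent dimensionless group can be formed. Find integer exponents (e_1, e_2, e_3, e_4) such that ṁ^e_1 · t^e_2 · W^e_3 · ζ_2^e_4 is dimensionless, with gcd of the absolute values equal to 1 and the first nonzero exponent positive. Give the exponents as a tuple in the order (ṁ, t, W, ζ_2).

(3, 1, -1, -2)

M: e_1·(1) + e_2·(0) + e_3·(1) + e_4·(1) = 0
L: e_1·(0) + e_2·(0) + e_3·(2) + e_4·(-1) = 0
T: e_1·(-1) + e_2·(1) + e_3·(-2) + e_4·(0) = 0
Solving this homogeneous linear system for the smallest-integer solution (first nonzero entry positive) gives (3, 1, -1, -2).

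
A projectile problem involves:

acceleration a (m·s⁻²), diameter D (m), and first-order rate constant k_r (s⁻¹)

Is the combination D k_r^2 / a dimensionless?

Sum the exponent of each base dimension across the product:
  M: −[a]_M + [D]_M + 2·[k_r]_M = −(0) + (0) + 2·(0) = 0
  L: −[a]_L + [D]_L + 2·[k_r]_L = −(1) + (1) + 2·(0) = 0
  T: −[a]_T + [D]_T + 2·[k_r]_T = −(-2) + (0) + 2·(-1) = 0
All base exponents vanish — dimensionless.

yes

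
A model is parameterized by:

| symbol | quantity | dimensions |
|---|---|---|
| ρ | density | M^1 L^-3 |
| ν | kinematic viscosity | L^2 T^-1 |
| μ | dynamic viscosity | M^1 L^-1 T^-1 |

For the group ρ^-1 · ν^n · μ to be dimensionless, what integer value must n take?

Balance the L exponent: (2)·n from ν, plus −(-3) + (-1) = 2 from the rest, must sum to zero.
2n + 2 = 0, so n = -1.

-1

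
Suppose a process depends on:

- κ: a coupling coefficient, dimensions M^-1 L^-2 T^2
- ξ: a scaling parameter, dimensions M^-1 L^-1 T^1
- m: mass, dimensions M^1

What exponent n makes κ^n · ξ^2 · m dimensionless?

Balance the M exponent: (-1)·n from κ, plus 2·(-1) + (1) = -1 from the rest, must sum to zero.
−n − 1 = 0, so n = -1.

-1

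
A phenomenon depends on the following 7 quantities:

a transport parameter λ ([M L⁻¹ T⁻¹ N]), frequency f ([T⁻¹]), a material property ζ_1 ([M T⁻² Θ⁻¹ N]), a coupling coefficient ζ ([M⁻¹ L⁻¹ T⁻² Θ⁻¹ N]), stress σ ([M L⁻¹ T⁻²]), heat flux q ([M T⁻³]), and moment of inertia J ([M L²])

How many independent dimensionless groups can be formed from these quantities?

2

There are 7 variables and 5 base dimensions (M, L, T, Θ, N).
The dimension matrix has rank 5.
Independent dimensionless groups: 7 − 5 = 2.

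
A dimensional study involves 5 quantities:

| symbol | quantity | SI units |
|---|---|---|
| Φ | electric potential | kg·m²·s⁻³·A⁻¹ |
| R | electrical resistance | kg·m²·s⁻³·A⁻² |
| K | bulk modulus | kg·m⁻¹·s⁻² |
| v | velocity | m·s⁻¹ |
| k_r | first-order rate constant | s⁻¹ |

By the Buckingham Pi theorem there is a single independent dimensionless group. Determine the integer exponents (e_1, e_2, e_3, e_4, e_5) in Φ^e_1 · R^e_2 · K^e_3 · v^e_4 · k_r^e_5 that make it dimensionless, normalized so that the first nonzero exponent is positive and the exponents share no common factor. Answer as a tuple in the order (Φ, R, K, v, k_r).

(2, -1, -1, -3, 2)

M: e_1·(1) + e_2·(1) + e_3·(1) + e_4·(0) + e_5·(0) = 0
L: e_1·(2) + e_2·(2) + e_3·(-1) + e_4·(1) + e_5·(0) = 0
T: e_1·(-3) + e_2·(-3) + e_3·(-2) + e_4·(-1) + e_5·(-1) = 0
I: e_1·(-1) + e_2·(-2) + e_3·(0) + e_4·(0) + e_5·(0) = 0
Solving this homogeneous linear system for the smallest-integer solution (first nonzero entry positive) gives (2, -1, -1, -3, 2).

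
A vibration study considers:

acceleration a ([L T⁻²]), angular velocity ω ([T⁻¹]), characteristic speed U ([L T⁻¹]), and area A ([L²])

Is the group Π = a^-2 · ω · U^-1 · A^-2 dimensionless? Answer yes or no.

no

Sum the exponent of each base dimension across the product:
  L: −2·[a]_L + [ω]_L − [U]_L − 2·[A]_L = −2·(1) + (0) − (1) − 2·(2) = -7
  T: −2·[a]_T + [ω]_T − [U]_T − 2·[A]_T = −2·(-2) + (-1) − (-1) − 2·(0) = 4
Net dimensions [L⁻⁷ T⁴] ≠ [1] — not dimensionless.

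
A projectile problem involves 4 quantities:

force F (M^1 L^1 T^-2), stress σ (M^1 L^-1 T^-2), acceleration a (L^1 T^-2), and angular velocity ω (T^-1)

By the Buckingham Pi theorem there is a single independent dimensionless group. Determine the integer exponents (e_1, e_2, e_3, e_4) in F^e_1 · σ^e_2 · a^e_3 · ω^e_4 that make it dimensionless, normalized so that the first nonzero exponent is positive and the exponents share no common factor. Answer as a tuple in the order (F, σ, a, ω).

(1, -1, -2, 4)

M: e_1·(1) + e_2·(1) + e_3·(0) + e_4·(0) = 0
L: e_1·(1) + e_2·(-1) + e_3·(1) + e_4·(0) = 0
T: e_1·(-2) + e_2·(-2) + e_3·(-2) + e_4·(-1) = 0
Solving this homogeneous linear system for the smallest-integer solution (first nonzero entry positive) gives (1, -1, -2, 4).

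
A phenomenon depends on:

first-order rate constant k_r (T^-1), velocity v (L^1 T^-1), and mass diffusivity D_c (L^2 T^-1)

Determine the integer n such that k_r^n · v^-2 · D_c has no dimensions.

1

Balance the T exponent: (-1)·n from k_r, plus −2·(-1) + (-1) = 1 from the rest, must sum to zero.
−n + 1 = 0, so n = 1.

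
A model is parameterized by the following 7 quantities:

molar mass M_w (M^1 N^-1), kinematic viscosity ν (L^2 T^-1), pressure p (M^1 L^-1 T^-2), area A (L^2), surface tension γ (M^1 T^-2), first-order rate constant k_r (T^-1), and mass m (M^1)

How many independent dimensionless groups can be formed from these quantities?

There are 7 variables and 4 base dimensions (M, L, T, N).
The dimension matrix has rank 4.
Independent dimensionless groups: 7 − 4 = 3.

3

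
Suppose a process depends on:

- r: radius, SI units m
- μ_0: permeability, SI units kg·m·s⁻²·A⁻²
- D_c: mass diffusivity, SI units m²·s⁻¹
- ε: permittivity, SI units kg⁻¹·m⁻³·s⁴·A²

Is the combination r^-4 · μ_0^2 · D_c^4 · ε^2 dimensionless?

Sum the exponent of each base dimension across the product:
  M: −4·[r]_M + 2·[μ_0]_M + 4·[D_c]_M + 2·[ε]_M = −4·(0) + 2·(1) + 4·(0) + 2·(-1) = 0
  L: −4·[r]_L + 2·[μ_0]_L + 4·[D_c]_L + 2·[ε]_L = −4·(1) + 2·(1) + 4·(2) + 2·(-3) = 0
  T: −4·[r]_T + 2·[μ_0]_T + 4·[D_c]_T + 2·[ε]_T = −4·(0) + 2·(-2) + 4·(-1) + 2·(4) = 0
  I: −4·[r]_I + 2·[μ_0]_I + 4·[D_c]_I + 2·[ε]_I = −4·(0) + 2·(-2) + 4·(0) + 2·(2) = 0
All base exponents vanish — dimensionless.

yes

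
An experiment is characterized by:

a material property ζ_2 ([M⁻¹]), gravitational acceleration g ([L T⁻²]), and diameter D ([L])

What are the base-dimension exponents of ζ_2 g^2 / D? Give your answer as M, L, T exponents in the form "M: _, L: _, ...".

Collect each base-dimension exponent across the product:
  M: (-1) + 2·(0) − (0) = -1
  L: (0) + 2·(1) − (1) = 1
  T: (0) + 2·(-2) − (0) = -4
So the dimensions are [M⁻¹ L T⁻⁴].

M: -1, L: 1, T: -4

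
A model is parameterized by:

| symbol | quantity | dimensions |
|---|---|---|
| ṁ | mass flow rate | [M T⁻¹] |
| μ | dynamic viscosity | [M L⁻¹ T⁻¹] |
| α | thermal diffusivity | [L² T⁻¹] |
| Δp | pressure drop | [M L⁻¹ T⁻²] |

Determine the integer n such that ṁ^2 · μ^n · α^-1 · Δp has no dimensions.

-3

Balance the M exponent: (1)·n from μ, plus 2·(1) − (0) + (1) = 3 from the rest, must sum to zero.
n + 3 = 0, so n = -3.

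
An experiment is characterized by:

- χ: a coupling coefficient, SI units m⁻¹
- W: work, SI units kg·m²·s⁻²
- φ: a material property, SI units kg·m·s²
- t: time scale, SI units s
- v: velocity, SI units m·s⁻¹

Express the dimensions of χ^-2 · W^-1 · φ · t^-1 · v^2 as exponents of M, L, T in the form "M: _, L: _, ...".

M: 0, L: 3, T: 1

Collect each base-dimension exponent across the product:
  M: −2·(0) − (1) + (1) − (0) + 2·(0) = 0
  L: −2·(-1) − (2) + (1) − (0) + 2·(1) = 3
  T: −2·(0) − (-2) + (2) − (1) + 2·(-1) = 1
So the dimensions are [L³ T].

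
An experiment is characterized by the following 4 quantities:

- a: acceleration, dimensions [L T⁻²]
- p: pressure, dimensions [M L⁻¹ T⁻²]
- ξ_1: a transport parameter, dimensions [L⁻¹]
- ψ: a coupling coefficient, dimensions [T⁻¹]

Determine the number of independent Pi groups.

There are 4 variables and 3 base dimensions (M, L, T).
The dimension matrix has rank 3.
Independent dimensionless groups: 4 − 3 = 1.

1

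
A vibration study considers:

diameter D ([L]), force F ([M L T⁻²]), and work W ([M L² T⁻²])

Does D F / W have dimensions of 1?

Sum the exponent of each base dimension across the product:
  M: [D]_M + [F]_M − [W]_M = (0) + (1) − (1) = 0
  L: [D]_L + [F]_L − [W]_L = (1) + (1) − (2) = 0
  T: [D]_T + [F]_T − [W]_T = (0) + (-2) − (-2) = 0
All base exponents vanish — dimensionless.

yes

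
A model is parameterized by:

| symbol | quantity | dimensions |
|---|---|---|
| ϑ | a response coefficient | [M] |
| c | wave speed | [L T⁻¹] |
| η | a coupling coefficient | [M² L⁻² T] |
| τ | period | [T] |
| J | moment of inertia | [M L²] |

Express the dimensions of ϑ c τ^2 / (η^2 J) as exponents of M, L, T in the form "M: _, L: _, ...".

M: -4, L: 3, T: -1

Collect each base-dimension exponent across the product:
  M: (1) + (0) − 2·(2) + 2·(0) − (1) = -4
  L: (0) + (1) − 2·(-2) + 2·(0) − (2) = 3
  T: (0) + (-1) − 2·(1) + 2·(1) − (0) = -1
So the dimensions are [M⁻⁴ L³ T⁻¹].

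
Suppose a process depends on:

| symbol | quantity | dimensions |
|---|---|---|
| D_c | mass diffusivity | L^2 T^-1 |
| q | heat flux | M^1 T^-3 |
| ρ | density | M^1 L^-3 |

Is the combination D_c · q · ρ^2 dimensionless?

no

Sum the exponent of each base dimension across the product:
  M: [D_c]_M + [q]_M + 2·[ρ]_M = (0) + (1) + 2·(1) = 3
  L: [D_c]_L + [q]_L + 2·[ρ]_L = (2) + (0) + 2·(-3) = -4
  T: [D_c]_T + [q]_T + 2·[ρ]_T = (-1) + (-3) + 2·(0) = -4
Net dimensions [M³ L⁻⁴ T⁻⁴] ≠ [1] — not dimensionless.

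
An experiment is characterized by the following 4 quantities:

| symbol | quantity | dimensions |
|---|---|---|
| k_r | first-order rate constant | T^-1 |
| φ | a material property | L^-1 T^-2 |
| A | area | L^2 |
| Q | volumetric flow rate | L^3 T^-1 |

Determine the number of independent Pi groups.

2

There are 4 variables and 2 base dimensions (L, T).
The dimension matrix has rank 2.
Independent dimensionless groups: 4 − 2 = 2.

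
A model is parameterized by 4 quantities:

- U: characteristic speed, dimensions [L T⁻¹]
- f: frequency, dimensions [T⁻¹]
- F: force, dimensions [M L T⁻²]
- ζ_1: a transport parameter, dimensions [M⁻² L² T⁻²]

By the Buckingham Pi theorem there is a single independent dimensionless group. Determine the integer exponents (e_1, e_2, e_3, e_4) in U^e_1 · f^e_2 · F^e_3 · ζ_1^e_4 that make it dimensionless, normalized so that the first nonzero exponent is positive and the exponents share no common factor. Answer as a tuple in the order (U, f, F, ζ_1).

(4, 2, -2, -1)

M: e_1·(0) + e_2·(0) + e_3·(1) + e_4·(-2) = 0
L: e_1·(1) + e_2·(0) + e_3·(1) + e_4·(2) = 0
T: e_1·(-1) + e_2·(-1) + e_3·(-2) + e_4·(-2) = 0
Solving this homogeneous linear system for the smallest-integer solution (first nonzero entry positive) gives (4, 2, -2, -1).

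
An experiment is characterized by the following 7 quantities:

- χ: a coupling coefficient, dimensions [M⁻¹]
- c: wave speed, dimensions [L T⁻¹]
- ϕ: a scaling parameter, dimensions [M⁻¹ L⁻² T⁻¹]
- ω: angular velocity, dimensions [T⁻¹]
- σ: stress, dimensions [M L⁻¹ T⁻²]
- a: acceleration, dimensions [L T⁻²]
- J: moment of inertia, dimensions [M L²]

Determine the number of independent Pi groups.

4

There are 7 variables and 3 base dimensions (M, L, T).
The dimension matrix has rank 3.
Independent dimensionless groups: 7 − 3 = 4.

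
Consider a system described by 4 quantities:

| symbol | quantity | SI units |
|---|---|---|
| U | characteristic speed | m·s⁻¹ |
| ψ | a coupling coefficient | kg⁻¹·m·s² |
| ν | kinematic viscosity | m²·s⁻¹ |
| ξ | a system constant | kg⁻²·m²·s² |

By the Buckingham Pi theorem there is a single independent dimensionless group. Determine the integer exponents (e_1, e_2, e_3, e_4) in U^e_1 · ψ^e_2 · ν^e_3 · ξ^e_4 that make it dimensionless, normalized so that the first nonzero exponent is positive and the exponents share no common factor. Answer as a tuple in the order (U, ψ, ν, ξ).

(4, 2, -2, -1)

M: e_1·(0) + e_2·(-1) + e_3·(0) + e_4·(-2) = 0
L: e_1·(1) + e_2·(1) + e_3·(2) + e_4·(2) = 0
T: e_1·(-1) + e_2·(2) + e_3·(-1) + e_4·(2) = 0
Solving this homogeneous linear system for the smallest-integer solution (first nonzero entry positive) gives (4, 2, -2, -1).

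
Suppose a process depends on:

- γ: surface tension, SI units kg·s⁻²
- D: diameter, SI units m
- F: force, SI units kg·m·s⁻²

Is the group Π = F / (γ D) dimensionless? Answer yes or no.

Sum the exponent of each base dimension across the product:
  M: −[γ]_M − [D]_M + [F]_M = −(1) − (0) + (1) = 0
  L: −[γ]_L − [D]_L + [F]_L = −(0) − (1) + (1) = 0
  T: −[γ]_T − [D]_T + [F]_T = −(-2) − (0) + (-2) = 0
  Θ: −[γ]_Θ − [D]_Θ + [F]_Θ = −(0) − (0) + (0) = 0
All base exponents vanish — dimensionless.

yes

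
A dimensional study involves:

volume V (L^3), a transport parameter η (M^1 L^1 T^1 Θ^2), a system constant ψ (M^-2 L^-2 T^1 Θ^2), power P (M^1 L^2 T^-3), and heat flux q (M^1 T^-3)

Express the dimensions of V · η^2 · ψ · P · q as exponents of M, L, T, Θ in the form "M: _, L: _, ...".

Collect each base-dimension exponent across the product:
  M: (0) + 2·(1) + (-2) + (1) + (1) = 2
  L: (3) + 2·(1) + (-2) + (2) + (0) = 5
  T: (0) + 2·(1) + (1) + (-3) + (-3) = -3
  Θ: (0) + 2·(2) + (2) + (0) + (0) = 6
So the dimensions are [M² L⁵ T⁻³ Θ⁶].

M: 2, L: 5, T: -3, Θ: 6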